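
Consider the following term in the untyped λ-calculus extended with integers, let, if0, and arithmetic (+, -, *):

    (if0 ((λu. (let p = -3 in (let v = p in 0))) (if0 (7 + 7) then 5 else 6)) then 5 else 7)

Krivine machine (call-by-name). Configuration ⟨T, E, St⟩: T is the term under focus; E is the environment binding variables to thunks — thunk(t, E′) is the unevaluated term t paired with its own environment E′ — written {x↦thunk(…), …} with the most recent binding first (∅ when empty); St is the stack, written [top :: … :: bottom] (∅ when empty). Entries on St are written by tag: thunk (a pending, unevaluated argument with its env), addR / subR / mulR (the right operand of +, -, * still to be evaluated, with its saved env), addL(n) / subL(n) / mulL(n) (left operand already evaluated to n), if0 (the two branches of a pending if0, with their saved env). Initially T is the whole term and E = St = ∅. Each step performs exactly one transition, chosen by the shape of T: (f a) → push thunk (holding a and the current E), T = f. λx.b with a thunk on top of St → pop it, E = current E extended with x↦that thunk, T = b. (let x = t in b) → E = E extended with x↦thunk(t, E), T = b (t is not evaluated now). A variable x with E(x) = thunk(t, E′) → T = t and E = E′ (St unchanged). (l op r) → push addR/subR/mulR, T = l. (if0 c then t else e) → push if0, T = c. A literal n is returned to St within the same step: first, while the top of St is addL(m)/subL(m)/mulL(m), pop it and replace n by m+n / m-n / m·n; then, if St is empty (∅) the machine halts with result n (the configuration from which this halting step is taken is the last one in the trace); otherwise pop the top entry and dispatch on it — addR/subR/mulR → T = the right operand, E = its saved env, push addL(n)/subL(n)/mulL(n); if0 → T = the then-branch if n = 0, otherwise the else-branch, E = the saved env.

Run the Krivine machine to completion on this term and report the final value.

step 0: <T=(if0 ((λu. (let p = -3 in (let v = p in 0))) (if0 (7 + 7) then 5 else 6)) then 5 else 7), E=∅, St=∅>
step 1: <T=((λu. (let p = -3 in (let v = p in 0))) (if0 (7 + 7) then 5 else 6)), E=∅, St=[if0]>
step 2: <T=(λu. (let p = -3 in (let v = p in 0))), E=∅, St=[thunk :: if0]>
step 3: <T=(let p = -3 in (let v = p in 0)), E={u↦thunk((if0 (7 + 7) then 5 else 6), ∅)}, St=[if0]>
step 4: <T=(let v = p in 0), E={p↦thunk(-3, {u↦thunk((if0 (7 + 7) then 5 else 6), ∅)}), u↦thunk((if0 (7 + 7) then 5 else 6), ∅)}, St=[if0]>
step 5: <T=0, E={v↦thunk(p, {p↦thunk(-3, {u↦thunk((if0 (7 + 7) then 5 else 6), ∅)}), u↦thunk((if0 (7 + 7) then 5 else 6), ∅)}), p↦thunk(-3, {u↦thunk((if0 (7 + 7) then 5 else 6), ∅)}), u↦thunk((if0 (7 + 7) then 5 else 6), ∅)}, St=[if0]>
step 6: <T=5, E=∅, St=∅>
→ final value 5

Answer: 5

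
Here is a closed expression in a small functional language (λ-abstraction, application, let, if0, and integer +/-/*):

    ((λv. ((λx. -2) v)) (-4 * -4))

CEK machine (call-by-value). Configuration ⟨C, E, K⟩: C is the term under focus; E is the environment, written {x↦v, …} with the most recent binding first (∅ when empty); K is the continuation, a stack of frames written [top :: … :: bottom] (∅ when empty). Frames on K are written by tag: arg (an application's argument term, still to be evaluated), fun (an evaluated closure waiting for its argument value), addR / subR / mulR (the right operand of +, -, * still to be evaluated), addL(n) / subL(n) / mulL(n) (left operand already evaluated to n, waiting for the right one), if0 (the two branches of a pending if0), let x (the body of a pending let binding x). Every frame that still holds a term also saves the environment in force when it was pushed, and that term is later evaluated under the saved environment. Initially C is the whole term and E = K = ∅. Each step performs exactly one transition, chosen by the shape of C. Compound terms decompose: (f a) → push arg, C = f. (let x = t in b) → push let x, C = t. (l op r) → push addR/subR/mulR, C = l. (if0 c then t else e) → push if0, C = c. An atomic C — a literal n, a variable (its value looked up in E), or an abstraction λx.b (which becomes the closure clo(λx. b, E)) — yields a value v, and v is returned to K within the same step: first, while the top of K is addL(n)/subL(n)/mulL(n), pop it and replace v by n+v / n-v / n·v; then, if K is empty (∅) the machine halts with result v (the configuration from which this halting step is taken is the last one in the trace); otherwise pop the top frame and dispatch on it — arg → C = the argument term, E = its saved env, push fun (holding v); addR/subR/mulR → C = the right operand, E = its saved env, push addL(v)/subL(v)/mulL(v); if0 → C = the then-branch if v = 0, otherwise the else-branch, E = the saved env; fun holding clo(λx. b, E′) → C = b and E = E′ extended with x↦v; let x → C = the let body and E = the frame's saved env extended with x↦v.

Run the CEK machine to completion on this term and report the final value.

Answer: -2

Execution trace:
0. <C=((λv. ((λx. -2) v)) (-4 * -4)), E=∅, K=∅>
1. <C=(λv. ((λx. -2) v)), E=∅, K=[arg]>
2. <C=(-4 * -4), E=∅, K=[fun]>
3. <C=-4, E=∅, K=[mulR :: fun]>
4. <C=-4, E=∅, K=[mulL(-4) :: fun]>
5. <C=((λx. -2) v), E={v↦16}, K=∅>
6. <C=(λx. -2), E={v↦16}, K=[arg]>
7. <C=v, E={v↦16}, K=[fun]>
8. <C=-2, E={x↦16, v↦16}, K=∅>
→ final value -2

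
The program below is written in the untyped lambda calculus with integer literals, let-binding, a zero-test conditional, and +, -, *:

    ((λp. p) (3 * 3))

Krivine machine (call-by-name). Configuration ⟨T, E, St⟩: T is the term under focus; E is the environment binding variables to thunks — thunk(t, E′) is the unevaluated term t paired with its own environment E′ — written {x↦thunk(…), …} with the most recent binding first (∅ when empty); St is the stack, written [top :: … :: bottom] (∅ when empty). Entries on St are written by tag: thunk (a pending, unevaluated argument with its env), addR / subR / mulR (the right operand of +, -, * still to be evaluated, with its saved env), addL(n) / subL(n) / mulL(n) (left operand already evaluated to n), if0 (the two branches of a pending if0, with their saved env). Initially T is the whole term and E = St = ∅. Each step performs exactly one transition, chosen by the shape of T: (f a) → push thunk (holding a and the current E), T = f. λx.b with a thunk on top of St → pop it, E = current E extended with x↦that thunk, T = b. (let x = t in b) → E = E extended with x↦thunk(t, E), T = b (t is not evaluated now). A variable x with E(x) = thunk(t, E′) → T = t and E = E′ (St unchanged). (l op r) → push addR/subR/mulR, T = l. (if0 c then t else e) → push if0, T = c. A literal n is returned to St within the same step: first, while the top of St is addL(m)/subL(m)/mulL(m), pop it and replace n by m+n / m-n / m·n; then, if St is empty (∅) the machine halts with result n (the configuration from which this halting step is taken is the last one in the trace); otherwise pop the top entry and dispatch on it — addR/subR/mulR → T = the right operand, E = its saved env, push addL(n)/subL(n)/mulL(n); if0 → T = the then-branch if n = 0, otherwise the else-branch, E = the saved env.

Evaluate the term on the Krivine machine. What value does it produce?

Answer: 9

Execution trace:
t=0: ⟨T=((λp. p) (3 * 3)); E=∅; St=∅⟩
t=1: ⟨T=(λp. p); E=∅; St=[thunk]⟩
t=2: ⟨T=p; E={p↦thunk((3 * 3), ∅)}; St=∅⟩
t=3: ⟨T=(3 * 3); E=∅; St=∅⟩
t=4: ⟨T=3; E=∅; St=[mulR]⟩
t=5: ⟨T=3; E=∅; St=[mulL(3)]⟩
→ final value 9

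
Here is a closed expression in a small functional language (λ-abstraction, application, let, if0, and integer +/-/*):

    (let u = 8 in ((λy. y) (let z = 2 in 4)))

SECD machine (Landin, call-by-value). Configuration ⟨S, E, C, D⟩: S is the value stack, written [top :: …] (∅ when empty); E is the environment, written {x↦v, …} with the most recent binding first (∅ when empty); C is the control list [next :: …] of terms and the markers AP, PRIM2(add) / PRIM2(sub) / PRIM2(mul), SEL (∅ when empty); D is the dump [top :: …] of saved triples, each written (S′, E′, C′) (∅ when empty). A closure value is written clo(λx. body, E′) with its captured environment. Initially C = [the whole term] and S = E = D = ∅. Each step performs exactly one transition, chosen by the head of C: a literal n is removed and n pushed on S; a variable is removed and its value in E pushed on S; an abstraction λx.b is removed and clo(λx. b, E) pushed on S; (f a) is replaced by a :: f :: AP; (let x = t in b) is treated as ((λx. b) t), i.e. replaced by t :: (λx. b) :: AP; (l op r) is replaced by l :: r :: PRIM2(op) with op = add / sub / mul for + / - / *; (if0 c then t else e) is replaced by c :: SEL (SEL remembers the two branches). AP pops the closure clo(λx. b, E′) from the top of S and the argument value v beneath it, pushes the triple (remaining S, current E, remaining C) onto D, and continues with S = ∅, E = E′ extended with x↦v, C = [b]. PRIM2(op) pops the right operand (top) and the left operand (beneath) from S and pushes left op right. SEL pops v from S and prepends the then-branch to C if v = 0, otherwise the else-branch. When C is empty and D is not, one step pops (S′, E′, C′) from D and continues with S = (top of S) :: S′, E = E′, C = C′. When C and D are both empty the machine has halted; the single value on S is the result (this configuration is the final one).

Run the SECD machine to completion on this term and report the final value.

[0] ⟨S=∅; E=∅; C=[(let u = 8 in ((λy. y) (let z = 2 in 4)))]; D=∅⟩
[1] ⟨S=∅; E=∅; C=[8 :: (λu. ((λy. y) (let z = 2 in 4))) :: AP]; D=∅⟩
[2] ⟨S=[8]; E=∅; C=[(λu. ((λy. y) (let z = 2 in 4))) :: AP]; D=∅⟩
[3] ⟨S=[clo(λu. ((λy. y) (let z = 2 in 4)), ∅) :: 8]; E=∅; C=[AP]; D=∅⟩
[4] ⟨S=∅; E={u↦8}; C=[((λy. y) (let z = 2 in 4))]; D=[(∅, ∅, ∅)]⟩
[5] ⟨S=∅; E={u↦8}; C=[(let z = 2 in 4) :: (λy. y) :: AP]; D=[(∅, ∅, ∅)]⟩
[6] ⟨S=∅; E={u↦8}; C=[2 :: (λz. 4) :: AP :: (λy. y) :: AP]; D=[(∅, ∅, ∅)]⟩
[7] ⟨S=[2]; E={u↦8}; C=[(λz. 4) :: AP :: (λy. y) :: AP]; D=[(∅, ∅, ∅)]⟩
[8] ⟨S=[clo(λz. 4, {u↦8}) :: 2]; E={u↦8}; C=[AP :: (λy. y) :: AP]; D=[(∅, ∅, ∅)]⟩
[9] ⟨S=∅; E={z↦2, u↦8}; C=[4]; D=[(∅, {u↦8}, [(λy. y) :: AP]) :: (∅, ∅, ∅)]⟩
[10] ⟨S=[4]; E={z↦2, u↦8}; C=∅; D=[(∅, {u↦8}, [(λy. y) :: AP]) :: (∅, ∅, ∅)]⟩
[11] ⟨S=[4]; E={u↦8}; C=[(λy. y) :: AP]; D=[(∅, ∅, ∅)]⟩
[12] ⟨S=[clo(λy. y, {u↦8}) :: 4]; E={u↦8}; C=[AP]; D=[(∅, ∅, ∅)]⟩
[13] ⟨S=∅; E={y↦4, u↦8}; C=[y]; D=[(∅, {u↦8}, ∅) :: (∅, ∅, ∅)]⟩
[14] ⟨S=[4]; E={y↦4, u↦8}; C=∅; D=[(∅, {u↦8}, ∅) :: (∅, ∅, ∅)]⟩
[15] ⟨S=[4]; E={u↦8}; C=∅; D=[(∅, ∅, ∅)]⟩
[16] ⟨S=[4]; E=∅; C=∅; D=∅⟩
→ final value 4

Answer: 4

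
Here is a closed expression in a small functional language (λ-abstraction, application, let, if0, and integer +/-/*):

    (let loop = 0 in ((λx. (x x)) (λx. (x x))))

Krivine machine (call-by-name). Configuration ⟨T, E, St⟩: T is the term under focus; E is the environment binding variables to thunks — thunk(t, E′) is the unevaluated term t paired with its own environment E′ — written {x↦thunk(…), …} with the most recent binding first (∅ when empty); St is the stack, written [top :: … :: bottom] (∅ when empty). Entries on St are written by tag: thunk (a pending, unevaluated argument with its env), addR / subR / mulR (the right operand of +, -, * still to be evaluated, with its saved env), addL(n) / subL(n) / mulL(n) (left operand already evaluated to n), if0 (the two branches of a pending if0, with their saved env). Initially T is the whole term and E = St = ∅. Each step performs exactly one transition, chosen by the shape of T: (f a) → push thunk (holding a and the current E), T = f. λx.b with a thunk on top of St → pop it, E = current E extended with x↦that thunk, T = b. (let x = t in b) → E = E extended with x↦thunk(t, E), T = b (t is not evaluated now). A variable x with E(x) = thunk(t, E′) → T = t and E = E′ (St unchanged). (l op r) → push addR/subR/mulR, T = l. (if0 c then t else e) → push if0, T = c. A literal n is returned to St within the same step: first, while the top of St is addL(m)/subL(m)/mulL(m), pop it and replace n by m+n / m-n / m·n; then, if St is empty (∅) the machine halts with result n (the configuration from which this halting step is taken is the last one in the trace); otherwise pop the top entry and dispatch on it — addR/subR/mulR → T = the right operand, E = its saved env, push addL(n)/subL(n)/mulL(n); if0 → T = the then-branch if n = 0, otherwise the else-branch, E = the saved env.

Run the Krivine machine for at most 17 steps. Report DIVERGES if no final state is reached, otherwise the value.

Answer: DIVERGES (no final state within 17 steps)

Execution trace:
t=0: <T=(let loop = 0 in ((λx. (x x)) (λx. (x x)))), E=∅, St=∅>
t=1: <T=((λx. (x x)) (λx. (x x))), E={loop↦thunk(0, ∅)}, St=∅>
t=2: <T=(λx. (x x)), E={loop↦thunk(0, ∅)}, St=[thunk]>
t=3: <T=(x x), E={x↦thunk((λx. (x x)), {loop↦thunk(0, ∅)}), loop↦thunk(0, ∅)}, St=∅>
t=4: <T=x, E={x↦thunk((λx. (x x)), {loop↦thunk(0, ∅)}), loop↦thunk(0, ∅)}, St=[thunk]>
t=5: <T=(λx. (x x)), E={loop↦thunk(0, ∅)}, St=[thunk]>
t=6: <T=(x x), E={x↦thunk(x, {x↦thunk((λx. (x x)), {loop↦thunk(0, ∅)}), loop↦thunk(0, ∅)}), loop↦thunk(0, ∅)}, St=∅>
t=7: <T=x, E={x↦thunk(x, {x↦thunk((λx. (x x)), {loop↦thunk(0, ∅)}), loop↦thunk(0, ∅)}), loop↦thunk(0, ∅)}, St=[thunk]>
t=8: <T=x, E={x↦thunk((λx. (x x)), {loop↦thunk(0, ∅)}), loop↦thunk(0, ∅)}, St=[thunk]>
t=9: <T=(λx. (x x)), E={loop↦thunk(0, ∅)}, St=[thunk]>
t=10: <T=(x x), E={x↦thunk(x, {x↦thunk(x, {x↦thunk((λx. (x x)), {loop↦thunk(0, ∅)}), loop↦thunk(0, ∅)}), loop↦thunk(0, ∅)}), loop↦thunk(0, ∅)}, St=∅>
t=11: <T=x, E={x↦thunk(x, {x↦thunk(x, {x↦thunk((λx. (x x)), {loop↦thunk(0, ∅)}), loop↦thunk(0, ∅)}), loop↦thunk(0, ∅)}), loop↦thunk(0, ∅)}, St=[thunk]>
t=12: <T=x, E={x↦thunk(x, {x↦thunk((λx. (x x)), {loop↦thunk(0, ∅)}), loop↦thunk(0, ∅)}), loop↦thunk(0, ∅)}, St=[thunk]>
t=13: <T=x, E={x↦thunk((λx. (x x)), {loop↦thunk(0, ∅)}), loop↦thunk(0, ∅)}, St=[thunk]>
t=14: <T=(λx. (x x)), E={loop↦thunk(0, ∅)}, St=[thunk]>
t=15: <T=(x x), E={x↦thunk(x, {x↦thunk(x, {x↦thunk(x, {x↦thunk((λx. (x x)), {loop↦thunk(0, ∅)}), loop↦thunk(0, ∅)}), loop↦thunk(0, ∅)}), loop↦thunk(0, ∅)}), loop↦thunk(0, ∅)}, St=∅>
t=16: <T=x, E={x↦thunk(x, {x↦thunk(x, {x↦thunk(x, {x↦thunk((λx. (x x)), {loop↦thunk(0, ∅)}), loop↦thunk(0, ∅)}), loop↦thunk(0, ∅)}), loop↦thunk(0, ∅)}), loop↦thunk(0, ∅)}, St=[thunk]>
t=17: <T=x, E={x↦thunk(x, {x↦thunk(x, {x↦thunk((λx. (x x)), {loop↦thunk(0, ∅)}), loop↦thunk(0, ∅)}), loop↦thunk(0, ∅)}), loop↦thunk(0, ∅)}, St=[thunk]>
→ 17 transitions taken and the configuration is still not final: no result within 17 steps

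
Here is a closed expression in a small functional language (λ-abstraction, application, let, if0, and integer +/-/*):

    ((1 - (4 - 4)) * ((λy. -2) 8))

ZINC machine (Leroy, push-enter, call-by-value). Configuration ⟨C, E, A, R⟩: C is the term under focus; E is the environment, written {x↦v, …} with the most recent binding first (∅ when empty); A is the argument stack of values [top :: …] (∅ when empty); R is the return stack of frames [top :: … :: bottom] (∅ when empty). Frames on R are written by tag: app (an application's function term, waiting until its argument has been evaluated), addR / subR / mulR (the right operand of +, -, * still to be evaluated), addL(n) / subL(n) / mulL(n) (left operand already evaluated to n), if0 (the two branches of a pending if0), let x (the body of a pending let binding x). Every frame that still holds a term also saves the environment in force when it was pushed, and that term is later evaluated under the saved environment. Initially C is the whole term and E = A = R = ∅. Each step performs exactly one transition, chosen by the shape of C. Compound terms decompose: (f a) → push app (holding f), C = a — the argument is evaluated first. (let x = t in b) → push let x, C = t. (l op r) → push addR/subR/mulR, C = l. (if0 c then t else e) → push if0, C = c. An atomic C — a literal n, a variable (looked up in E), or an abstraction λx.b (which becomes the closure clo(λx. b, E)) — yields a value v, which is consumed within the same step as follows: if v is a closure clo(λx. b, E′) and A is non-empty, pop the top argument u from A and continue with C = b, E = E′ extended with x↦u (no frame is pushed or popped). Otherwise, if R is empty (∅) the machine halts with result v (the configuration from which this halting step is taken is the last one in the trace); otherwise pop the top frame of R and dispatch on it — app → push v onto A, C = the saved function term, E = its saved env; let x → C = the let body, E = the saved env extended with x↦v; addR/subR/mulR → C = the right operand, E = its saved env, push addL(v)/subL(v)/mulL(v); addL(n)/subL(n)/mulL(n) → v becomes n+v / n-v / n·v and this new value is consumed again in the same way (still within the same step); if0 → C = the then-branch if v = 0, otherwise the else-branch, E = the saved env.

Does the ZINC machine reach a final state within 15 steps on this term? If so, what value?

[0] <C=((1 - (4 - 4)) * ((λy. -2) 8)), E=∅, A=∅, R=∅>
[1] <C=(1 - (4 - 4)), E=∅, A=∅, R=[mulR]>
[2] <C=1, E=∅, A=∅, R=[subR :: mulR]>
[3] <C=(4 - 4), E=∅, A=∅, R=[subL(1) :: mulR]>
[4] <C=4, E=∅, A=∅, R=[subR :: subL(1) :: mulR]>
[5] <C=4, E=∅, A=∅, R=[subL(4) :: subL(1) :: mulR]>
[6] <C=((λy. -2) 8), E=∅, A=∅, R=[mulL(1)]>
[7] <C=8, E=∅, A=∅, R=[app :: mulL(1)]>
[8] <C=(λy. -2), E=∅, A=[8], R=[mulL(1)]>
[9] <C=-2, E={y↦8}, A=∅, R=[mulL(1)]>
→ final value -2

Answer: -2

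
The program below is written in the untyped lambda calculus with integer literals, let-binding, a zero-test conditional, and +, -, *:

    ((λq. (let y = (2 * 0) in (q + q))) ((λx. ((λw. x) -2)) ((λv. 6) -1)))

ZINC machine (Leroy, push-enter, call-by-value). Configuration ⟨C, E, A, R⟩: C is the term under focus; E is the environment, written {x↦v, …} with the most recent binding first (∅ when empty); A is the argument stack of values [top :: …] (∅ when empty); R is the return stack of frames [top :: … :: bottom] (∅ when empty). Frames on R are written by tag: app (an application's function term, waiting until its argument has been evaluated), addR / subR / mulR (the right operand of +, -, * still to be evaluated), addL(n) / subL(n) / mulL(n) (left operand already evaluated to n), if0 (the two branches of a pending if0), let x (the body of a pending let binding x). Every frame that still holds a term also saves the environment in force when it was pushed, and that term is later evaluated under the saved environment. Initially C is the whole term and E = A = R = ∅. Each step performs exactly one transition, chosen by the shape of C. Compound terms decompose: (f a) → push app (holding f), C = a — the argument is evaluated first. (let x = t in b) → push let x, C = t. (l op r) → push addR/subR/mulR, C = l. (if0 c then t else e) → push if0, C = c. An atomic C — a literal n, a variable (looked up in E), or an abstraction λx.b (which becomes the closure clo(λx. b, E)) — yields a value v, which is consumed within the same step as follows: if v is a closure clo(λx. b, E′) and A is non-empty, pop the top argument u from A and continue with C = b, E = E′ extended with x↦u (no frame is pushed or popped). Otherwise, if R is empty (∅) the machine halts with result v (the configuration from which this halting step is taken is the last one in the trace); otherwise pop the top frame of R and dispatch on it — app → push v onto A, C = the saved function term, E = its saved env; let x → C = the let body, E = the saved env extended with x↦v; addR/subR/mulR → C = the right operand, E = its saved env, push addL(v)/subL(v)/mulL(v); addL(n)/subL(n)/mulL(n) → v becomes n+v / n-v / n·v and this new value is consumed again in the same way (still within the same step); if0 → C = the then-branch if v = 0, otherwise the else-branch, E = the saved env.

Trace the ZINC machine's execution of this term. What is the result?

Answer: 12

Execution trace:
0. <C=((λq. (let y = (2 * 0) in (q + q))) ((λx. ((λw. x) -2)) ((λv. 6) -1))), E=∅, A=∅, R=∅>
1. <C=((λx. ((λw. x) -2)) ((λv. 6) -1)), E=∅, A=∅, R=[app]>
2. <C=((λv. 6) -1), E=∅, A=∅, R=[app :: app]>
3. <C=-1, E=∅, A=∅, R=[app :: app :: app]>
4. <C=(λv. 6), E=∅, A=[-1], R=[app :: app]>
5. <C=6, E={v↦-1}, A=∅, R=[app :: app]>
6. <C=(λx. ((λw. x) -2)), E=∅, A=[6], R=[app]>
7. <C=((λw. x) -2), E={x↦6}, A=∅, R=[app]>
8. <C=-2, E={x↦6}, A=∅, R=[app :: app]>
9. <C=(λw. x), E={x↦6}, A=[-2], R=[app]>
10. <C=x, E={w↦-2, x↦6}, A=∅, R=[app]>
11. <C=(λq. (let y = (2 * 0) in (q + q))), E=∅, A=[6], R=∅>
12. <C=(let y = (2 * 0) in (q + q)), E={q↦6}, A=∅, R=∅>
13. <C=(2 * 0), E={q↦6}, A=∅, R=[let y]>
14. <C=2, E={q↦6}, A=∅, R=[mulR :: let y]>
15. <C=0, E={q↦6}, A=∅, R=[mulL(2) :: let y]>
16. <C=(q + q), E={y↦0, q↦6}, A=∅, R=∅>
17. <C=q, E={y↦0, q↦6}, A=∅, R=[addR]>
18. <C=q, E={y↦0, q↦6}, A=∅, R=[addL(6)]>
→ final value 12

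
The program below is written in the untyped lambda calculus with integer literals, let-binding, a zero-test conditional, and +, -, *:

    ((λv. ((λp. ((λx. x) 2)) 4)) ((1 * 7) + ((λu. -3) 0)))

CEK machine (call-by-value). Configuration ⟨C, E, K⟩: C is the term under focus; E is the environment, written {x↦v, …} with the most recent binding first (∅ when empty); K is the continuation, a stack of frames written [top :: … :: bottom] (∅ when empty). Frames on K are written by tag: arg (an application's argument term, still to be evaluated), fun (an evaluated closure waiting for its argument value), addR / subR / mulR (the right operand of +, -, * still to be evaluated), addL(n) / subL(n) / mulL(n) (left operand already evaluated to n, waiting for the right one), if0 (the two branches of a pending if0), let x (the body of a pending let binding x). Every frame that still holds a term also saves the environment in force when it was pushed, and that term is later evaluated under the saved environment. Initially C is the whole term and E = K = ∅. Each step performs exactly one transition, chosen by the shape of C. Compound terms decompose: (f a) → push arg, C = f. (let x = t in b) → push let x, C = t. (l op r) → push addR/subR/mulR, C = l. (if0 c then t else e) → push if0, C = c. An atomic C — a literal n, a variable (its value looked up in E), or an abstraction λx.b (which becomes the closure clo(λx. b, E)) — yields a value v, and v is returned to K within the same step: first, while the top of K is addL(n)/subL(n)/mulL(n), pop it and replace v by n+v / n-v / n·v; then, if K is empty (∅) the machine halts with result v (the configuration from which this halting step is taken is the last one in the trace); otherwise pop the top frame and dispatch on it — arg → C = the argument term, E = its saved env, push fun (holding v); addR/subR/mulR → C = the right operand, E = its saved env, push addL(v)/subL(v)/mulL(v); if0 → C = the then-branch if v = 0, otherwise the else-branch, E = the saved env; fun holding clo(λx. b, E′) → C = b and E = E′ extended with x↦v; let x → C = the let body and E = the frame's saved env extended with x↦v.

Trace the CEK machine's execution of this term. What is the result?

step 0: ⟨C=((λv. ((λp. ((λx. x) 2)) 4)) ((1 * 7) + ((λu. -3) 0))); E=∅; K=∅⟩
step 1: ⟨C=(λv. ((λp. ((λx. x) 2)) 4)); E=∅; K=[arg]⟩
step 2: ⟨C=((1 * 7) + ((λu. -3) 0)); E=∅; K=[fun]⟩
step 3: ⟨C=(1 * 7); E=∅; K=[addR :: fun]⟩
step 4: ⟨C=1; E=∅; K=[mulR :: addR :: fun]⟩
step 5: ⟨C=7; E=∅; K=[mulL(1) :: addR :: fun]⟩
step 6: ⟨C=((λu. -3) 0); E=∅; K=[addL(7) :: fun]⟩
step 7: ⟨C=(λu. -3); E=∅; K=[arg :: addL(7) :: fun]⟩
step 8: ⟨C=0; E=∅; K=[fun :: addL(7) :: fun]⟩
step 9: ⟨C=-3; E={u↦0}; K=[addL(7) :: fun]⟩
step 10: ⟨C=((λp. ((λx. x) 2)) 4); E={v↦4}; K=∅⟩
step 11: ⟨C=(λp. ((λx. x) 2)); E={v↦4}; K=[arg]⟩
step 12: ⟨C=4; E={v↦4}; K=[fun]⟩
step 13: ⟨C=((λx. x) 2); E={p↦4, v↦4}; K=∅⟩
step 14: ⟨C=(λx. x); E={p↦4, v↦4}; K=[arg]⟩
step 15: ⟨C=2; E={p↦4, v↦4}; K=[fun]⟩
step 16: ⟨C=x; E={x↦2, p↦4, v↦4}; K=∅⟩
→ final value 2

Answer: 2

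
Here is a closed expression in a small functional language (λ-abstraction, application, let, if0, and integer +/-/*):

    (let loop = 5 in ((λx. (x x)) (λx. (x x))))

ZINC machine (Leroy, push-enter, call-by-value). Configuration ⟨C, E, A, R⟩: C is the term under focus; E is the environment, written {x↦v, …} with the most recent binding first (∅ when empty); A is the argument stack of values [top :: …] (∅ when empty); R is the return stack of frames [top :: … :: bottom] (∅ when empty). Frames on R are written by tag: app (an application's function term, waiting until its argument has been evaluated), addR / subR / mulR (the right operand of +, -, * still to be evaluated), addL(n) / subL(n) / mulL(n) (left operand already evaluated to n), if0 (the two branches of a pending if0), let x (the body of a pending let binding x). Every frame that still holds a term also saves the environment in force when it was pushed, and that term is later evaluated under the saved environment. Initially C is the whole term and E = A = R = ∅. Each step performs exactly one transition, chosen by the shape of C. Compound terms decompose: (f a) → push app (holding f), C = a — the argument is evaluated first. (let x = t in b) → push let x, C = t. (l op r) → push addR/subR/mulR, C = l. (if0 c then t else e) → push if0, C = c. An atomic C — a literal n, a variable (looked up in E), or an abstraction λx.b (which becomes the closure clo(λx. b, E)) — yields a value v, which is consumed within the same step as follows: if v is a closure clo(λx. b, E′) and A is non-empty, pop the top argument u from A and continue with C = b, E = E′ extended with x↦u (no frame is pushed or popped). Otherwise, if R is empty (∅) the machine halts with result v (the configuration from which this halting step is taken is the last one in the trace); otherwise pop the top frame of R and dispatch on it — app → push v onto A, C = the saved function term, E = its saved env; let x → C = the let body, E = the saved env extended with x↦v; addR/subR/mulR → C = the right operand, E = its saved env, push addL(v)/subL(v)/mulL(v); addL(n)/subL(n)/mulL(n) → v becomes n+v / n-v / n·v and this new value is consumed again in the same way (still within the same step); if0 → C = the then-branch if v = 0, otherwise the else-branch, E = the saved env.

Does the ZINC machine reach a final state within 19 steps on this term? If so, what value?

0. ⟨C=(let loop = 5 in ((λx. (x x)) (λx. (x x)))); E=∅; A=∅; R=∅⟩
1. ⟨C=5; E=∅; A=∅; R=[let loop]⟩
2. ⟨C=((λx. (x x)) (λx. (x x))); E={loop↦5}; A=∅; R=∅⟩
3. ⟨C=(λx. (x x)); E={loop↦5}; A=∅; R=[app]⟩
4. ⟨C=(λx. (x x)); E={loop↦5}; A=[clo(λx. (x x), {loop↦5})]; R=∅⟩
5. ⟨C=(x x); E={x↦clo(λx. (x x), {loop↦5}), loop↦5}; A=∅; R=∅⟩
6. ⟨C=x; E={x↦clo(λx. (x x), {loop↦5}), loop↦5}; A=∅; R=[app]⟩
7. ⟨C=x; E={x↦clo(λx. (x x), {loop↦5}), loop↦5}; A=[clo(λx. (x x), {loop↦5})]; R=∅⟩
… configuration repeats with period 3 (steps 5–7 recur indefinitely) …

Answer: DIVERGES (no final state within 19 steps)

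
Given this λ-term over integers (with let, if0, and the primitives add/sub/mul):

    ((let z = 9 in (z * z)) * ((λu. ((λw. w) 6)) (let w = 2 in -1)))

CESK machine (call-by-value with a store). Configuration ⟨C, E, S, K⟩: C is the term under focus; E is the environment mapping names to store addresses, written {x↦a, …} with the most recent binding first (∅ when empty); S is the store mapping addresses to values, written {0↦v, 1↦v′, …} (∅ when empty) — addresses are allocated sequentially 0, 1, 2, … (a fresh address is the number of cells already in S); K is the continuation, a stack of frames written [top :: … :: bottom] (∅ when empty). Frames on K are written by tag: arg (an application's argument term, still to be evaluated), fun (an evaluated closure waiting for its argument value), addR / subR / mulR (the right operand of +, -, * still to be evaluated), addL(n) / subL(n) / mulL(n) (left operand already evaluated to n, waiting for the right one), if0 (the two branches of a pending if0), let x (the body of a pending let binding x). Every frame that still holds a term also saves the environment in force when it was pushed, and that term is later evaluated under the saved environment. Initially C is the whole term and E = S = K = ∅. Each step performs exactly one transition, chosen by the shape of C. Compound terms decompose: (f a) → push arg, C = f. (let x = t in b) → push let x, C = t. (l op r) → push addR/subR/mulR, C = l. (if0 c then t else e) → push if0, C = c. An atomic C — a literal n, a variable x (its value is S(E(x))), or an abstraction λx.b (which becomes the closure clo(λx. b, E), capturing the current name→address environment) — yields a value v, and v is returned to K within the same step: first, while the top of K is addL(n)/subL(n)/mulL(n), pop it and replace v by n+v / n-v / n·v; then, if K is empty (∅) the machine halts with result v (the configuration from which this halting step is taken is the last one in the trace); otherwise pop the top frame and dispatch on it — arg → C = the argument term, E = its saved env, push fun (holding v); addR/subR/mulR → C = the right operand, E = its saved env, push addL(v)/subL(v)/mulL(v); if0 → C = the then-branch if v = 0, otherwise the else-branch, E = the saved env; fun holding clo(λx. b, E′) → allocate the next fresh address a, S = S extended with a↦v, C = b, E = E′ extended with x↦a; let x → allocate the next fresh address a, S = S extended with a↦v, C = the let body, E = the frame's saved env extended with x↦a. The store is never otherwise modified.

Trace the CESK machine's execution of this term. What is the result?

0. ⟨C=((let z = 9 in (z * z)) * ((λu. ((λw. w) 6)) (let w = 2 in -1))); E=∅; S=∅; K=∅⟩
1. ⟨C=(let z = 9 in (z * z)); E=∅; S=∅; K=[mulR]⟩
2. ⟨C=9; E=∅; S=∅; K=[let z :: mulR]⟩
3. ⟨C=(z * z); E={z↦0}; S={0↦9}; K=[mulR]⟩
4. ⟨C=z; E={z↦0}; S={0↦9}; K=[mulR :: mulR]⟩
5. ⟨C=z; E={z↦0}; S={0↦9}; K=[mulL(9) :: mulR]⟩
6. ⟨C=((λu. ((λw. w) 6)) (let w = 2 in -1)); E=∅; S={0↦9}; K=[mulL(81)]⟩
7. ⟨C=(λu. ((λw. w) 6)); E=∅; S={0↦9}; K=[arg :: mulL(81)]⟩
8. ⟨C=(let w = 2 in -1); E=∅; S={0↦9}; K=[fun :: mulL(81)]⟩
9. ⟨C=2; E=∅; S={0↦9}; K=[let w :: fun :: mulL(81)]⟩
10. ⟨C=-1; E={w↦1}; S={0↦9, 1↦2}; K=[fun :: mulL(81)]⟩
11. ⟨C=((λw. w) 6); E={u↦2}; S={0↦9, 1↦2, 2↦-1}; K=[mulL(81)]⟩
12. ⟨C=(λw. w); E={u↦2}; S={0↦9, 1↦2, 2↦-1}; K=[arg :: mulL(81)]⟩
13. ⟨C=6; E={u↦2}; S={0↦9, 1↦2, 2↦-1}; K=[fun :: mulL(81)]⟩
14. ⟨C=w; E={w↦3, u↦2}; S={0↦9, 1↦2, 2↦-1, 3↦6}; K=[mulL(81)]⟩
→ final value 486

Answer: 486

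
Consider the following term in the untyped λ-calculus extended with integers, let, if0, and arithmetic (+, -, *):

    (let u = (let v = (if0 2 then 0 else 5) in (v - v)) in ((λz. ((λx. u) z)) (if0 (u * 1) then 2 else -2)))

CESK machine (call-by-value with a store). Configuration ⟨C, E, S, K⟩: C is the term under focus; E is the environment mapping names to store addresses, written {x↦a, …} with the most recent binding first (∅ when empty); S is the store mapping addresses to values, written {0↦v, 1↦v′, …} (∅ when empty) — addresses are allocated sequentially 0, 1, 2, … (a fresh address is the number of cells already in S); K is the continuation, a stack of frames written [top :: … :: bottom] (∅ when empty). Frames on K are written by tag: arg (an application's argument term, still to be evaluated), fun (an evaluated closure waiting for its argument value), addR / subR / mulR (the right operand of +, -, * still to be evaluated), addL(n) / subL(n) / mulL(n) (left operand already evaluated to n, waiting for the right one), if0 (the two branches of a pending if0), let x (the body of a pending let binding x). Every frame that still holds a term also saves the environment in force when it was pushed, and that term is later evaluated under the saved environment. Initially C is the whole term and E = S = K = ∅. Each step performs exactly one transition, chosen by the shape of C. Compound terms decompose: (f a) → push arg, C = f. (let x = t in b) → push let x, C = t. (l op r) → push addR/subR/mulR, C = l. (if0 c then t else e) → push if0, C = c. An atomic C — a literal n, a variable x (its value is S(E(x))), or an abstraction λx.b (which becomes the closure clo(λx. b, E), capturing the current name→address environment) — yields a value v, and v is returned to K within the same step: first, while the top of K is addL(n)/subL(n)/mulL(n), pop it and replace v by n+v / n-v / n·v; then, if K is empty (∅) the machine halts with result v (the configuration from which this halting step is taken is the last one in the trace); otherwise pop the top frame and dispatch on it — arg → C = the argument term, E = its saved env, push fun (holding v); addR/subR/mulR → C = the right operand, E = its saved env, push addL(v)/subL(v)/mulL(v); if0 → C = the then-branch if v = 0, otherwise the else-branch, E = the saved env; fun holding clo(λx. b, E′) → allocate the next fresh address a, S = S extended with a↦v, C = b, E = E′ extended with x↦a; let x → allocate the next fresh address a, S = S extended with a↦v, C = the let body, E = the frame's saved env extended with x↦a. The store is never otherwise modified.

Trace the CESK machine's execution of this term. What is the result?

step 0: <C=(let u = (let v = (if0 2 then 0 else 5) in (v - v)) in ((λz. ((λx. u) z)) (if0 (u * 1) then 2 else -2))), E=∅, S=∅, K=∅>
step 1: <C=(let v = (if0 2 then 0 else 5) in (v - v)), E=∅, S=∅, K=[let u]>
step 2: <C=(if0 2 then 0 else 5), E=∅, S=∅, K=[let v :: let u]>
step 3: <C=2, E=∅, S=∅, K=[if0 :: let v :: let u]>
step 4: <C=5, E=∅, S=∅, K=[let v :: let u]>
step 5: <C=(v - v), E={v↦0}, S={0↦5}, K=[let u]>
step 6: <C=v, E={v↦0}, S={0↦5}, K=[subR :: let u]>
step 7: <C=v, E={v↦0}, S={0↦5}, K=[subL(5) :: let u]>
step 8: <C=((λz. ((λx. u) z)) (if0 (u * 1) then 2 else -2)), E={u↦1}, S={0↦5, 1↦0}, K=∅>
step 9: <C=(λz. ((λx. u) z)), E={u↦1}, S={0↦5, 1↦0}, K=[arg]>
step 10: <C=(if0 (u * 1) then 2 else -2), E={u↦1}, S={0↦5, 1↦0}, K=[fun]>
step 11: <C=(u * 1), E={u↦1}, S={0↦5, 1↦0}, K=[if0 :: fun]>
step 12: <C=u, E={u↦1}, S={0↦5, 1↦0}, K=[mulR :: if0 :: fun]>
step 13: <C=1, E={u↦1}, S={0↦5, 1↦0}, K=[mulL(0) :: if0 :: fun]>
step 14: <C=2, E={u↦1}, S={0↦5, 1↦0}, K=[fun]>
step 15: <C=((λx. u) z), E={z↦2, u↦1}, S={0↦5, 1↦0, 2↦2}, K=∅>
step 16: <C=(λx. u), E={z↦2, u↦1}, S={0↦5, 1↦0, 2↦2}, K=[arg]>
step 17: <C=z, E={z↦2, u↦1}, S={0↦5, 1↦0, 2↦2}, K=[fun]>
step 18: <C=u, E={x↦3, z↦2, u↦1}, S={0↦5, 1↦0, 2↦2, 3↦2}, K=∅>
→ final value 0

Answer: 0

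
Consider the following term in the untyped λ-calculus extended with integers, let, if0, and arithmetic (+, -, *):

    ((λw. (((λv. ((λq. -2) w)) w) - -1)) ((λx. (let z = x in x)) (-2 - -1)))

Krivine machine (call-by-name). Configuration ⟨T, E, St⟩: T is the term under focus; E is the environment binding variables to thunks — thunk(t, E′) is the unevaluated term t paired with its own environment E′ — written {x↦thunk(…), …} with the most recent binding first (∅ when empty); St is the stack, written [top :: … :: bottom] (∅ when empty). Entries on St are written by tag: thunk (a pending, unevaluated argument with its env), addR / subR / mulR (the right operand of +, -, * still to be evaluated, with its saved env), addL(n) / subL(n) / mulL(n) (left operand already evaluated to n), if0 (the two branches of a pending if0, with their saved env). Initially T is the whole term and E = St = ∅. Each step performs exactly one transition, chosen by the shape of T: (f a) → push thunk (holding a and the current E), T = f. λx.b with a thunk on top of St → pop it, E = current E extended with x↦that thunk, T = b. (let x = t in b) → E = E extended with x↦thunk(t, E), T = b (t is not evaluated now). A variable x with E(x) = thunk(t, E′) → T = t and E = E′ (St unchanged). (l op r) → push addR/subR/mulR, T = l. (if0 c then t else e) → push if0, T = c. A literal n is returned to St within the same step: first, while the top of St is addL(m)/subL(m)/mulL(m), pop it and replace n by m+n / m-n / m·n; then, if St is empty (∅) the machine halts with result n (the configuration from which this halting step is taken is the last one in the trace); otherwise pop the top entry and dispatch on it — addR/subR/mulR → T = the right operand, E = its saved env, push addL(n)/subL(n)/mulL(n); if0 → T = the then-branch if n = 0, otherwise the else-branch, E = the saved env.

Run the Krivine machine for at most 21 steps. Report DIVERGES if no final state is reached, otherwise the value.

Answer: -1

Machine steps:
[0] ⟨T=((λw. (((λv. ((λq. -2) w)) w) - -1)) ((λx. (let z = x in x)) (-2 - -1))); E=∅; St=∅⟩
[1] ⟨T=(λw. (((λv. ((λq. -2) w)) w) - -1)); E=∅; St=[thunk]⟩
[2] ⟨T=(((λv. ((λq. -2) w)) w) - -1); E={w↦thunk(((λx. (let z = x in x)) (-2 - -1)), ∅)}; St=∅⟩
[3] ⟨T=((λv. ((λq. -2) w)) w); E={w↦thunk(((λx. (let z = x in x)) (-2 - -1)), ∅)}; St=[subR]⟩
[4] ⟨T=(λv. ((λq. -2) w)); E={w↦thunk(((λx. (let z = x in x)) (-2 - -1)), ∅)}; St=[thunk :: subR]⟩
[5] ⟨T=((λq. -2) w); E={v↦thunk(w, {w↦thunk(((λx. (let z = x in x)) (-2 - -1)), ∅)}), w↦thunk(((λx. (let z = x in x)) (-2 - -1)), ∅)}; St=[subR]⟩
[6] ⟨T=(λq. -2); E={v↦thunk(w, {w↦thunk(((λx. (let z = x in x)) (-2 - -1)), ∅)}), w↦thunk(((λx. (let z = x in x)) (-2 - -1)), ∅)}; St=[thunk :: subR]⟩
[7] ⟨T=-2; E={q↦thunk(w, {v↦thunk(w, {w↦thunk(((λx. (let z = x in x)) (-2 - -1)), ∅)}), w↦thunk(((λx. (let z = x in x)) (-2 - -1)), ∅)}), v↦thunk(w, {w↦thunk(((λx. (let z = x in x)) (-2 - -1)), ∅)}), w↦thunk(((λx. (let z = x in x)) (-2 - -1)), ∅)}; St=[subR]⟩
[8] ⟨T=-1; E={w↦thunk(((λx. (let z = x in x)) (-2 - -1)), ∅)}; St=[subL(-2)]⟩
→ final value -1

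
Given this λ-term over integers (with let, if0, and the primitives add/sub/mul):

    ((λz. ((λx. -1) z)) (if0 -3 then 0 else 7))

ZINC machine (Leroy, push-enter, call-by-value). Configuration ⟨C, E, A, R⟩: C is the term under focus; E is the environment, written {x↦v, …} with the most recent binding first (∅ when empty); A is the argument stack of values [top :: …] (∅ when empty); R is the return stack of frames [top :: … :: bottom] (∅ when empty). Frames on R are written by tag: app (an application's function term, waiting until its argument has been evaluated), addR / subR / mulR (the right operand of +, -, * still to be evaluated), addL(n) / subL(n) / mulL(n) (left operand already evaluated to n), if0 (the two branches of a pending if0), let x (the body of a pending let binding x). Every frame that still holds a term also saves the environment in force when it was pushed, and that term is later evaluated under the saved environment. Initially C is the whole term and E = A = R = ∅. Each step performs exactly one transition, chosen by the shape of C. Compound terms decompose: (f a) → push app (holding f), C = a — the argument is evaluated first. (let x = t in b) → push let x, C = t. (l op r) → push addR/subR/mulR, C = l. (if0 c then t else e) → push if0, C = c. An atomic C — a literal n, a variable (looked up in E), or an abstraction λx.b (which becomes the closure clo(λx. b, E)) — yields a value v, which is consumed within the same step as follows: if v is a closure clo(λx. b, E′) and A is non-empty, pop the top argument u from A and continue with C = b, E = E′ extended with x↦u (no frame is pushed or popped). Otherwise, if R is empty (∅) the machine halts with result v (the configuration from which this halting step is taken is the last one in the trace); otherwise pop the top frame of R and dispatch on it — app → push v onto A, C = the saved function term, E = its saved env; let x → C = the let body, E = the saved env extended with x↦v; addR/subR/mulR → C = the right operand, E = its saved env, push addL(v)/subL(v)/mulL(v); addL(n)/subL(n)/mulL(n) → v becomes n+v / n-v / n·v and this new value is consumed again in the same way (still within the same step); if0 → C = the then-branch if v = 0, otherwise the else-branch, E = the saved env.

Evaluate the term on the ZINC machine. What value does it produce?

Answer: -1

Machine steps:
t=0: [C=((λz. ((λx. -1) z)) (if0 -3 then 0 else 7)) | E=∅ | A=∅ | R=∅]
t=1: [C=(if0 -3 then 0 else 7) | E=∅ | A=∅ | R=[app]]
t=2: [C=-3 | E=∅ | A=∅ | R=[if0 :: app]]
t=3: [C=7 | E=∅ | A=∅ | R=[app]]
t=4: [C=(λz. ((λx. -1) z)) | E=∅ | A=[7] | R=∅]
t=5: [C=((λx. -1) z) | E={z↦7} | A=∅ | R=∅]
t=6: [C=z | E={z↦7} | A=∅ | R=[app]]
t=7: [C=(λx. -1) | E={z↦7} | A=[7] | R=∅]
t=8: [C=-1 | E={x↦7, z↦7} | A=∅ | R=∅]
→ final value -1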